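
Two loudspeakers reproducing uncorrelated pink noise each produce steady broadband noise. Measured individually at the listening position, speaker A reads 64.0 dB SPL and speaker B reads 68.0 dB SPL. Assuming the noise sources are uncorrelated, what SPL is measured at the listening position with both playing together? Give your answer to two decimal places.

Incoherent sources sum as intensities:
L_total = 10·log₁₀(10^(64.0/10) + 10^(68.0/10)) = 10·log₁₀(8821000) = 69.46 dB SPL.

69.46 dB SPL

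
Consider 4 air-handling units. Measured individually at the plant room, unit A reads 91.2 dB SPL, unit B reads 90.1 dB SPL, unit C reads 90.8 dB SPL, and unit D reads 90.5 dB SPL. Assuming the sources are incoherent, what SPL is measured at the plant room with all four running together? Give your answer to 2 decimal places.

96.69 dB SPL

Add the sources as powers (linear), then convert back to dB:
L_total = 10·log₁₀(10^(91.2/10) + 10^(90.1/10) + 10^(90.8/10) + 10^(90.5/10)) = 10·log₁₀(4666000000) = 96.69 dB SPL.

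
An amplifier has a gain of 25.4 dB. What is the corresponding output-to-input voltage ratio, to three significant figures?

Voltage ratio = 10^(dB/20).
10^(25.4/20) = 10^(1.270) = 18.6.

18.6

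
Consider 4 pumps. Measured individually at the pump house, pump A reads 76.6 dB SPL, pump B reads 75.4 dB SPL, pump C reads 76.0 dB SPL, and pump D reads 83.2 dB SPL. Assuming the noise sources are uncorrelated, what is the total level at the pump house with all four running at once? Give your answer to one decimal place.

85.2 dB SPL

Incoherent sources sum as intensities:
L_total = 10·log₁₀(10^(76.6/10) + 10^(75.4/10) + 10^(76.0/10) + 10^(83.2/10)) = 10·log₁₀(329100000) = 85.2 dB SPL.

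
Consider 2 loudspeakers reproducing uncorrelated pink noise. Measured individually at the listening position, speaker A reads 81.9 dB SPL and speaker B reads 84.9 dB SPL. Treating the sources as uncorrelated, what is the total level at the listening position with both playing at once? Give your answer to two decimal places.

Add the sources as powers (linear), then convert back to dB:
L_total = 10·log₁₀(10^(81.9/10) + 10^(84.9/10)) = 10·log₁₀(463900000) = 86.66 dB SPL.

86.66 dB SPL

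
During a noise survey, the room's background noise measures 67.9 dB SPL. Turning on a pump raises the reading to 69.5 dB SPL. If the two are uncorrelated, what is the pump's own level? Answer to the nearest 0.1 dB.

64.4 dB SPL

Subtract intensities: L_src = 10·log₁₀(10^(L_total/10) − 10^(L_bg/10)).
L_src = 10·log₁₀(10^(69.5/10) − 10^(67.9/10)) = 10·log₁₀(2747000) = 64.4 dB SPL.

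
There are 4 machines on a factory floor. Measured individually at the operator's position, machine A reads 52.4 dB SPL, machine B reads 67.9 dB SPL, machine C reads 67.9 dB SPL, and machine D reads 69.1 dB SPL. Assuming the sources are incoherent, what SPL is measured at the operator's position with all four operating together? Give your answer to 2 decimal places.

Incoherent sources sum as intensities:
L_total = 10·log₁₀(10^(52.4/10) + 10^(67.9/10) + 10^(67.9/10) + 10^(69.1/10)) = 10·log₁₀(20630000) = 73.15 dB SPL.

73.15 dB SPL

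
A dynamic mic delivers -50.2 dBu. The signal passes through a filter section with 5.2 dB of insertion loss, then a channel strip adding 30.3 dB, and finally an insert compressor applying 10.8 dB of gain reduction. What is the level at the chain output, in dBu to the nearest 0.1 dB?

In dB, series stages simply add:
-50.2 − 5.2 + 30.3 − 10.8 = -35.9 dBu.

-35.9 dBu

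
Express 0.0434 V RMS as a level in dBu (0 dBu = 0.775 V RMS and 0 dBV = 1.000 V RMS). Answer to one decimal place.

dBu = 20·log₁₀(V / 0.775 V).
20·log₁₀(0.0434/0.775) = -25.0 dBu.

-25.0 dBu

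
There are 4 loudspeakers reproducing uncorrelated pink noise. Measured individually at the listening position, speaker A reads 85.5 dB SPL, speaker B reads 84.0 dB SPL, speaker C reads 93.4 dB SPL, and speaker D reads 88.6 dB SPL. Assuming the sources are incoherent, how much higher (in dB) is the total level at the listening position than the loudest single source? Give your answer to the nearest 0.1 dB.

2.1 dB

Add the sources as powers (linear), then convert back to dB:
L_total = 10·log₁₀(10^(85.5/10) + 10^(84.0/10) + 10^(93.4/10) + 10^(88.6/10)) = 95.46 dB SPL.
Excess over the loudest (93.4 dB): 95.46 − 93.4 = 2.1 dB.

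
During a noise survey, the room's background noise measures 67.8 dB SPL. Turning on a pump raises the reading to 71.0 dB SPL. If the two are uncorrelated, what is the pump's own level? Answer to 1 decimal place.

Remove the background by subtracting linear intensities:
L_src = 10·log₁₀(10^(71.0/10) − 10^(67.8/10)) = 10·log₁₀(6564000) = 68.2 dB SPL.

68.2 dB SPL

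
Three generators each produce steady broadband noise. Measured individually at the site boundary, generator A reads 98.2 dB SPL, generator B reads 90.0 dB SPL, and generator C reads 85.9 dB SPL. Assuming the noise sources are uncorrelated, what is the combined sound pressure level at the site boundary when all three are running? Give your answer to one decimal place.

Incoherent sources sum as intensities:
L_total = 10·log₁₀(10^(98.2/10) + 10^(90.0/10) + 10^(85.9/10)) = 10·log₁₀(7996000000) = 99.0 dB SPL.

99.0 dB SPL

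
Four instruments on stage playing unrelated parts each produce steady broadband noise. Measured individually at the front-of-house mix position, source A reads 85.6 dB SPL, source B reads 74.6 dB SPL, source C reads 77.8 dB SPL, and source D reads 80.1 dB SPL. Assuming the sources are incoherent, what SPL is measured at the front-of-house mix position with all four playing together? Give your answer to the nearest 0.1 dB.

Incoherent sources sum as intensities:
L_total = 10·log₁₀(10^(85.6/10) + 10^(74.6/10) + 10^(77.8/10) + 10^(80.1/10)) = 10·log₁₀(554500000) = 87.4 dB SPL.

87.4 dB SPL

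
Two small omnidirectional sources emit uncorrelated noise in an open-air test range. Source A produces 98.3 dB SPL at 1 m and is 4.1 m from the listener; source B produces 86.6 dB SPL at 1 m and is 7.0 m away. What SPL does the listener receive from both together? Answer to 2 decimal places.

86.14 dB SPL

At the listener: L_A = 98.3 − 20·log₁₀(4.1) = 86.044 dB; L_B = 86.6 − 20·log₁₀(7.0) = 69.698 dB.
Combined: 10·log₁₀(10^(86.044/10)+10^(69.698/10)) = 86.14 dB SPL.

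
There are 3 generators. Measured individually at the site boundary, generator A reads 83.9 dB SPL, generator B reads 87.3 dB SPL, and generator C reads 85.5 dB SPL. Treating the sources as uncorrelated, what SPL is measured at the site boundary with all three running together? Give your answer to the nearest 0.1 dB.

Incoherent sources sum as intensities:
L_total = 10·log₁₀(10^(83.9/10) + 10^(87.3/10) + 10^(85.5/10)) = 10·log₁₀(1137000000) = 90.6 dB SPL.

90.6 dB SPL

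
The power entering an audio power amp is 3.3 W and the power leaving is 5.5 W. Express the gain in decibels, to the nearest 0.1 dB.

2.2 dB

Power is a power quantity, so gain = 10·log₁₀(P_out/P_in).
10·log₁₀(5.5/3.3) = 10·log₁₀(1.667) = 2.2 dB.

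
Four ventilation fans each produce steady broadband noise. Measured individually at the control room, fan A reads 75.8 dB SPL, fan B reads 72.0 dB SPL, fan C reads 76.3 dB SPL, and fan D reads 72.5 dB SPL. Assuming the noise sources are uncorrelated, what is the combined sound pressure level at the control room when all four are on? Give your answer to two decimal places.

80.58 dB SPL

Incoherent sources sum as intensities:
L_total = 10·log₁₀(10^(75.8/10) + 10^(72.0/10) + 10^(76.3/10) + 10^(72.5/10)) = 10·log₁₀(114300000) = 80.58 dB SPL.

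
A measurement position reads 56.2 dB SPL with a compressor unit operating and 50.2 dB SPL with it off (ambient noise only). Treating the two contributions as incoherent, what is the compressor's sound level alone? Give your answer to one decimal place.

Subtract intensities: L_src = 10·log₁₀(10^(L_total/10) − 10^(L_bg/10)).
L_src = 10·log₁₀(10^(56.2/10) − 10^(50.2/10)) = 10·log₁₀(312200) = 54.9 dB SPL.

54.9 dB SPL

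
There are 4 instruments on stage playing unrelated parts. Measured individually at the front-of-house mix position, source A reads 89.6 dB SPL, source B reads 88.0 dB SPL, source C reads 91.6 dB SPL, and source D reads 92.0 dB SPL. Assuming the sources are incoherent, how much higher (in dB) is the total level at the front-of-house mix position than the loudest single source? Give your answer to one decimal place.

Add the sources as powers (linear), then convert back to dB:
L_total = 10·log₁₀(10^(89.6/10) + 10^(88.0/10) + 10^(91.6/10) + 10^(92.0/10)) = 96.60 dB SPL.
Excess over the loudest (92.0 dB): 96.60 − 92.0 = 4.6 dB.

4.6 dB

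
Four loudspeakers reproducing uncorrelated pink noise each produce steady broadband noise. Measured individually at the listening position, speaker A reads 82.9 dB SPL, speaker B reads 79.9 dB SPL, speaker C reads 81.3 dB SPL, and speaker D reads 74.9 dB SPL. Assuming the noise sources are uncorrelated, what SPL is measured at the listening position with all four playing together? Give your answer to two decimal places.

86.61 dB SPL

Add the sources as powers (linear), then convert back to dB:
L_total = 10·log₁₀(10^(82.9/10) + 10^(79.9/10) + 10^(81.3/10) + 10^(74.9/10)) = 10·log₁₀(458500000) = 86.61 dB SPL.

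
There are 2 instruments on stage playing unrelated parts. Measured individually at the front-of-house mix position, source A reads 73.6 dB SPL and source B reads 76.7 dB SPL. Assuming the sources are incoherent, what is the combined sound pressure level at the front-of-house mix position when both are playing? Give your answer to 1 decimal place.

78.4 dB SPL

Uncorrelated sources add in intensity (power), not in dB.
L_total = 10·log₁₀(10^(73.6/10) + 10^(76.7/10)) = 10·log₁₀(69680000) = 78.4 dB SPL.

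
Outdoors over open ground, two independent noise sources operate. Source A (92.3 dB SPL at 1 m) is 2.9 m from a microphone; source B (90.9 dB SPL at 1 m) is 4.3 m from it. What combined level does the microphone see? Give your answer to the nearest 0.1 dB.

At the listener: L_A = 92.3 − 20·log₁₀(2.9) = 83.05 dB; L_B = 90.9 − 20·log₁₀(4.3) = 78.23 dB.
Combined: 10·log₁₀(10^(83.05/10)+10^(78.23/10)) = 84.3 dB SPL.

84.3 dB SPL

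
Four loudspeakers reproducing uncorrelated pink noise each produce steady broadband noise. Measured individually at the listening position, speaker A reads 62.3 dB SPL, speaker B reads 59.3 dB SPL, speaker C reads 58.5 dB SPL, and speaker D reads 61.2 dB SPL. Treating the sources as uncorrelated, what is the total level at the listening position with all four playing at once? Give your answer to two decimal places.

66.60 dB SPL

Add the sources as powers (linear), then convert back to dB:
L_total = 10·log₁₀(10^(62.3/10) + 10^(59.3/10) + 10^(58.5/10) + 10^(61.2/10)) = 10·log₁₀(4576000) = 66.60 dB SPL.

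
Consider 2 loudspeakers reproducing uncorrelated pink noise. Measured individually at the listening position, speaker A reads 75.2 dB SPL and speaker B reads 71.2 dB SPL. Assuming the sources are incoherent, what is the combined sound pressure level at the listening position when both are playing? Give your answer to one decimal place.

76.7 dB SPL

Uncorrelated sources add in intensity (power), not in dB.
L_total = 10·log₁₀(10^(75.2/10) + 10^(71.2/10)) = 10·log₁₀(46300000) = 76.7 dB SPL.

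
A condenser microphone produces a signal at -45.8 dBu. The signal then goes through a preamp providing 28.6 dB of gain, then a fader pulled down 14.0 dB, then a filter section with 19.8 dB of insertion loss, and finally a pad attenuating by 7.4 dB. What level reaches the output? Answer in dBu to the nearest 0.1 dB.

-58.4 dBu

In dB, series stages simply add:
-45.8 + 28.6 − 14.0 − 19.8 − 7.4 = -58.4 dBu.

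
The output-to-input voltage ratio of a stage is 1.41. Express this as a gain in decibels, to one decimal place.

3.0 dB

Voltage ratio → dB uses the 20·log₁₀ form:
20·log₁₀(1.41) = 3.0 dB.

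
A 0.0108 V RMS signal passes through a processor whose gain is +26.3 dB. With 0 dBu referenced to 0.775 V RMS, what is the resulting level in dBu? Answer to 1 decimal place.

Input level: 20·log₁₀(0.0108/0.775) = -37.12 dBu.
Output: -37.12 + 26.3 = -10.8 dBu.

-10.8 dBu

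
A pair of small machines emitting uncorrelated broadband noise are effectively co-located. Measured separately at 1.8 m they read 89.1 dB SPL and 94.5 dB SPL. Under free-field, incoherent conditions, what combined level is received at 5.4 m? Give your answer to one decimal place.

86.1 dB SPL

Combined at 1.8 m: 10·log₁₀(10^(89.1/10)+10^(94.5/10)) = 95.60 dB SPL.
Then apply −20·log₁₀(5.4/1.8) = -9.54 dB → 86.1 dB SPL.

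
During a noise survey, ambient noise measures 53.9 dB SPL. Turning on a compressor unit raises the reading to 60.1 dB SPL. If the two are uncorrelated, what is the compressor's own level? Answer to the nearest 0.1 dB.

Subtract intensities: L_src = 10·log₁₀(10^(L_total/10) − 10^(L_bg/10)).
L_src = 10·log₁₀(10^(60.1/10) − 10^(53.9/10)) = 10·log₁₀(777800) = 58.9 dB SPL.

58.9 dB SPL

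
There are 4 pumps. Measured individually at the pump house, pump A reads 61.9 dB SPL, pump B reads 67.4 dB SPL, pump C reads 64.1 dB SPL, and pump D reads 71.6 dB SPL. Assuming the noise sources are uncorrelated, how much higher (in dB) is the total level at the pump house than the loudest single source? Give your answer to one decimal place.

2.2 dB

Incoherent sources sum as intensities:
L_total = 10·log₁₀(10^(61.9/10) + 10^(67.4/10) + 10^(64.1/10) + 10^(71.6/10)) = 73.81 dB SPL.
Excess over the loudest (71.6 dB): 73.81 − 71.6 = 2.2 dB.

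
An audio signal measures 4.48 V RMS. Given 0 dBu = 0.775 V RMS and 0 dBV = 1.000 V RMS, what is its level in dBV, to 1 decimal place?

+13.0 dBV

dBV = 20·log₁₀(V / 1.000 V).
20·log₁₀(4.48/1.000) = +13.0 dBV.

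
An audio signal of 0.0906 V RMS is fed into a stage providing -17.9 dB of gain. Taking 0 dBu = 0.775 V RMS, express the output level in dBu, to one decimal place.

Input level: 20·log₁₀(0.0906/0.775) = -18.64 dBu.
Output: -18.64 − 17.9 = -36.5 dBu.

-36.5 dBu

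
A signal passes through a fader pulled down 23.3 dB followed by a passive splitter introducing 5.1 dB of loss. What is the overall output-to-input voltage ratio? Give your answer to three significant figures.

Net gain = (−23.3) + (−5.1) = -28.4 dB.
Voltage ratio = 10^(-28.4/20) = 0.0380.

0.0380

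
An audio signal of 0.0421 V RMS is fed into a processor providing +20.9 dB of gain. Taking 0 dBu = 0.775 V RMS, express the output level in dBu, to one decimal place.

-4.4 dBu

Input level: 20·log₁₀(0.0421/0.775) = -25.30 dBu.
Output: -25.30 + 20.9 = -4.4 dBu.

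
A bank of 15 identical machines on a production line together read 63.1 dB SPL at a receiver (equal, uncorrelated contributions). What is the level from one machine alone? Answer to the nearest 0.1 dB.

51.3 dB SPL

15 equal incoherent sources add 10·log₁₀(15) = 11.76 dB over one source.
L_one = 63.1 − 11.76 = 51.3 dB SPL.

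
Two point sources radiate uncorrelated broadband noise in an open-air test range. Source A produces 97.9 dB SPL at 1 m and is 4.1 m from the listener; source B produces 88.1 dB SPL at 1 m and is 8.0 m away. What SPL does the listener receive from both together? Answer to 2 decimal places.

At the listener: L_A = 97.9 − 20·log₁₀(4.1) = 85.644 dB; L_B = 88.1 − 20·log₁₀(8.0) = 70.038 dB.
Combined: 10·log₁₀(10^(85.644/10)+10^(70.038/10)) = 85.76 dB SPL.

85.76 dB SPL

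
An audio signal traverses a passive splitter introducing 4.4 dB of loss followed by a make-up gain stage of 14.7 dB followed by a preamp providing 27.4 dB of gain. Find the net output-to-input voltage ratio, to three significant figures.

Net gain = (−4.4) + 14.7 + 27.4 = 37.7 dB.
Voltage ratio = 10^(37.7/20) = 76.7.

76.7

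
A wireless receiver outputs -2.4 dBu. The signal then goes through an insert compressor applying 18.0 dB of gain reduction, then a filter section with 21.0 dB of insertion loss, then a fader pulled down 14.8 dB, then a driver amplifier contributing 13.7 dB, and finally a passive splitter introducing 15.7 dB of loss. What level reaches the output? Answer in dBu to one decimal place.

Cascaded gains and losses add directly in dB.
-2.4 − 18.0 − 21.0 − 14.8 + 13.7 − 15.7 = -58.2 dBu.

-58.2 dBu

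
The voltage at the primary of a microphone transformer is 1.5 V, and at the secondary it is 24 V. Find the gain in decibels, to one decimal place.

24.1 dB

For a voltage ratio, dB = 20·log₁₀(V₂/V₁).
20·log₁₀(24/1.5) = 20·log₁₀(16.00) = 24.1 dB.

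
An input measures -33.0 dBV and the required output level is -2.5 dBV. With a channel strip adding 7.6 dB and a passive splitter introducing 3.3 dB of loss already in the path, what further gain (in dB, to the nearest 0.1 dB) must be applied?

26.2 dB

The required make-up gain is the shortfall in the dB sum.
G = -2.5 − (-33.0) − 7.6 + 3.3 = 26.2 dB.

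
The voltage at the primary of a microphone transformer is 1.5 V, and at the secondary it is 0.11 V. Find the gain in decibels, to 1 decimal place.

-22.7 dB

Voltage ratio → dB uses the 20·log₁₀ form:
20·log₁₀(0.11/1.5) = 20·log₁₀(0.07333) = -22.7 dB.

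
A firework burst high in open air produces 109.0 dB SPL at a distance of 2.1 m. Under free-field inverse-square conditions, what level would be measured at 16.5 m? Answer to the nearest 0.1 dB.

Inverse-square spreading gives ΔL = −20·log₁₀(d₂/d₁).
ΔL = −20·log₁₀(16.5/2.1) = -17.91 dB, so L₂ = 109.0 + (-17.91) = 91.1 dB SPL.

91.1 dB SPL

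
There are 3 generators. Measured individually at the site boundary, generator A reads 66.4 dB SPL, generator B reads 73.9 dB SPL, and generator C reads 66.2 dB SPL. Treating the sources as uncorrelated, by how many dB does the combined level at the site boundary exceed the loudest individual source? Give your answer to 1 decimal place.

1.3 dB

Incoherent sources sum as intensities:
L_total = 10·log₁₀(10^(66.4/10) + 10^(73.9/10) + 10^(66.2/10)) = 75.20 dB SPL.
Excess over the loudest (73.9 dB): 75.20 − 73.9 = 1.3 dB.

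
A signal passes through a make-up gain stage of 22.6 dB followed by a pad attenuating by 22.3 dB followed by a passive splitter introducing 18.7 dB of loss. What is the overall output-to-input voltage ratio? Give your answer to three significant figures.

0.120

Net gain = 22.6 + (−22.3) + (−18.7) = -18.4 dB.
Voltage ratio = 10^(-18.4/20) = 0.120.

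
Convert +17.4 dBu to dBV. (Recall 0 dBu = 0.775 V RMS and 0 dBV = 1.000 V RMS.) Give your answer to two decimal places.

The offset between the scales is 20·log₁₀(0.775/1.000) = −2.214 dB.
So dBV = +17.4 − 2.214 = +15.19 dBV.

+15.19 dBV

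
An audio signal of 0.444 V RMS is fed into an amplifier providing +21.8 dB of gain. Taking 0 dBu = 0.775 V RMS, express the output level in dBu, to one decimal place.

+17.0 dBu

Input level: 20·log₁₀(0.444/0.775) = -4.84 dBu.
Output: -4.84 + 21.8 = +17.0 dBu.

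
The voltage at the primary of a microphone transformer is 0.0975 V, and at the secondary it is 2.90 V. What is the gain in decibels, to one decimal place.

29.5 dB

Voltage is an amplitude quantity, so gain = 20·log₁₀(V_out/V_in).
20·log₁₀(2.90/0.0975) = 20·log₁₀(29.74) = 29.5 dB.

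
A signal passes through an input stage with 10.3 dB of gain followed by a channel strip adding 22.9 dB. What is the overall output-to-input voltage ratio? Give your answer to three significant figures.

Net gain = 10.3 + 22.9 = 33.2 dB.
Voltage ratio = 10^(33.2/20) = 45.7.

45.7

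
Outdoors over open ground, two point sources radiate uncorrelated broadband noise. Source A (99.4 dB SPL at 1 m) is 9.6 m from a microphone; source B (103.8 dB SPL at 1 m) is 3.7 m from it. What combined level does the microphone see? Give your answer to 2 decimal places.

At the listener: L_A = 99.4 − 20·log₁₀(9.6) = 79.755 dB; L_B = 103.8 − 20·log₁₀(3.7) = 92.436 dB.
Combined: 10·log₁₀(10^(79.755/10)+10^(92.436/10)) = 92.66 dB SPL.

92.66 dB SPL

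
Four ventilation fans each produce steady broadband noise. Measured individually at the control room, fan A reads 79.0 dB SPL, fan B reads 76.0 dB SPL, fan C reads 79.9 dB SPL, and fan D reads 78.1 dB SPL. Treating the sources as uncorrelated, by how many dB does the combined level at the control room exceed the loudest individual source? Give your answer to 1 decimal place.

4.6 dB

Uncorrelated sources add in intensity (power), not in dB.
L_total = 10·log₁₀(10^(79.0/10) + 10^(76.0/10) + 10^(79.9/10) + 10^(78.1/10)) = 84.50 dB SPL.
Excess over the loudest (79.9 dB): 84.50 − 79.9 = 4.6 dB.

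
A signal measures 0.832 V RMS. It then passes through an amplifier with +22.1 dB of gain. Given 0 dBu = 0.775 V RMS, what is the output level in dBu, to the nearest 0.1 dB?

+22.7 dBu

Input level: 20·log₁₀(0.832/0.775) = 0.62 dBu.
Output: 0.62 + 22.1 = +22.7 dBu.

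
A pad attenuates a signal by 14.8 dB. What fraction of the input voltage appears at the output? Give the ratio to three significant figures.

Voltage ratio = 10^(dB/20).
10^(-14.8/20) = 10^(-0.7400) = 0.182.

0.182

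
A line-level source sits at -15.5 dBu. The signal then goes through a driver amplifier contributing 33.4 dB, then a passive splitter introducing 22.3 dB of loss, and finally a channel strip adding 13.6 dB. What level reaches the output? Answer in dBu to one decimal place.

In dB, series stages simply add:
-15.5 + 33.4 − 22.3 + 13.6 = +9.2 dBu.

+9.2 dBu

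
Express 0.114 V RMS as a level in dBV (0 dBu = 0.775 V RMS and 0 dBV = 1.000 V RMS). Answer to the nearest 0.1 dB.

dBV = 20·log₁₀(V / 1.000 V).
20·log₁₀(0.114/1.000) = -18.9 dBV.

-18.9 dBV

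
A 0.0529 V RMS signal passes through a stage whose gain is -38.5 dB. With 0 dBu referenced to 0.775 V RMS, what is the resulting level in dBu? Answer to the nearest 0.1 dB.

-61.8 dBu

Input level: 20·log₁₀(0.0529/0.775) = -23.32 dBu.
Output: -23.32 − 38.5 = -61.8 dBu.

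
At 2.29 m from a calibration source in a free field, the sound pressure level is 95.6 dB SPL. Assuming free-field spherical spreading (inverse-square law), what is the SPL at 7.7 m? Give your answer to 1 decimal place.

Inverse-square spreading gives ΔL = −20·log₁₀(d₂/d₁).
ΔL = −20·log₁₀(7.7/2.29) = -10.53 dB, so L₂ = 95.6 + (-10.53) = 85.1 dB SPL.

85.1 dB SPL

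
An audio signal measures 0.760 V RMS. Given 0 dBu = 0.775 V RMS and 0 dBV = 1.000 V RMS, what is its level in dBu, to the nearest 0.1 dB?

dBu = 20·log₁₀(V / 0.775 V).
20·log₁₀(0.760/0.775) = -0.2 dBu.

-0.2 dBu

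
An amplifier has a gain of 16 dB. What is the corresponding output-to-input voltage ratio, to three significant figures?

Voltage ratio = 10^(dB/20).
10^(16/20) = 10^(0.8000) = 6.31.

6.31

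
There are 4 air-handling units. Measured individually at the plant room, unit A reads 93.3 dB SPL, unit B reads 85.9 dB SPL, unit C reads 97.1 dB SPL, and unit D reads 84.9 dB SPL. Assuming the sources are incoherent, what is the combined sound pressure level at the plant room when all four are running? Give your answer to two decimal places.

Incoherent sources sum as intensities:
L_total = 10·log₁₀(10^(93.3/10) + 10^(85.9/10) + 10^(97.1/10) + 10^(84.9/10)) = 10·log₁₀(7965000000) = 99.01 dB SPL.

99.01 dB SPL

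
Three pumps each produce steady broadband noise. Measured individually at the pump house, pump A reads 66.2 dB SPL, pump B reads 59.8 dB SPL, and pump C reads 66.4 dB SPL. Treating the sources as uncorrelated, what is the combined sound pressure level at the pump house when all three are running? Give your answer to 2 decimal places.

Uncorrelated sources add in intensity (power), not in dB.
L_total = 10·log₁₀(10^(66.2/10) + 10^(59.8/10) + 10^(66.4/10)) = 10·log₁₀(9489000) = 69.77 dB SPL.

69.77 dB SPL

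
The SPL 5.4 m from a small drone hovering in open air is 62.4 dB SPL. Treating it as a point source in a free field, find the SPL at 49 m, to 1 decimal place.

For a point source in a free field, ΔL = −20·log₁₀(d₂/d₁).
ΔL = −20·log₁₀(49/5.4) = -19.16 dB, so L₂ = 62.4 + (-19.16) = 43.2 dB SPL.

43.2 dB SPL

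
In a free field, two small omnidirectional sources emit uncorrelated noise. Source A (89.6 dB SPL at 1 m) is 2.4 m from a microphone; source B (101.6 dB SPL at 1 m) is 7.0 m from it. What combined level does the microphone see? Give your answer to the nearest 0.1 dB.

At the listener: L_A = 89.6 − 20·log₁₀(2.4) = 82.00 dB; L_B = 101.6 − 20·log₁₀(7.0) = 84.70 dB.
Combined: 10·log₁₀(10^(82.00/10)+10^(84.70/10)) = 86.6 dB SPL.

86.6 dB SPL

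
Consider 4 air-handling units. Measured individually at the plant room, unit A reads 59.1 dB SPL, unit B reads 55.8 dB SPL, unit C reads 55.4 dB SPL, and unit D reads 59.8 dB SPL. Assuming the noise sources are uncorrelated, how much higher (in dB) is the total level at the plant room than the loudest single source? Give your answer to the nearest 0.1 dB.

Add the sources as powers (linear), then convert back to dB:
L_total = 10·log₁₀(10^(59.1/10) + 10^(55.8/10) + 10^(55.4/10) + 10^(59.8/10)) = 63.97 dB SPL.
Excess over the loudest (59.8 dB): 63.97 − 59.8 = 4.2 dB.

4.2 dB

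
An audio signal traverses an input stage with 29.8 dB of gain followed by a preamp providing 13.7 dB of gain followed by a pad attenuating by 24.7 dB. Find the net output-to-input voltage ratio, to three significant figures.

8.71

Net gain = 29.8 + 13.7 + (−24.7) = 18.8 dB.
Voltage ratio = 10^(18.8/20) = 8.71.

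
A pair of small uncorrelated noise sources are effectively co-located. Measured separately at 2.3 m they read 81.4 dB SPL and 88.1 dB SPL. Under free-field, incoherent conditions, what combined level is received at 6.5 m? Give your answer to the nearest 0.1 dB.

Combined at 2.3 m: 10·log₁₀(10^(81.4/10)+10^(88.1/10)) = 88.94 dB SPL.
Then apply −20·log₁₀(6.5/2.3) = -9.02 dB → 79.9 dB SPL.

79.9 dB SPL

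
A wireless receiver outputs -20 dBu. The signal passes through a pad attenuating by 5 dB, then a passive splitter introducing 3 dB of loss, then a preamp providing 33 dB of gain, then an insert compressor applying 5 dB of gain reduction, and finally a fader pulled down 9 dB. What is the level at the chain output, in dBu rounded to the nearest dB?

-9 dBu

In dB, series stages simply add:
-20 − 5 − 3 + 33 − 5 − 9 = -9 dBu.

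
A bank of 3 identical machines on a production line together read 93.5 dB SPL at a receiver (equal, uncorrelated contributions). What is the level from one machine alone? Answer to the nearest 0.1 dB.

88.7 dB SPL

3 equal incoherent sources add 10·log₁₀(3) = 4.77 dB over one source.
L_one = 93.5 − 4.77 = 88.7 dB SPL.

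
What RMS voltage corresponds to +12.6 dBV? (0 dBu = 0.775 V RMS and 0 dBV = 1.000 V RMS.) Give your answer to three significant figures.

4.27 V

V = 1.000 V × 10^(+12.6/20).
= 1.000 × 4.266 = 4.27 V.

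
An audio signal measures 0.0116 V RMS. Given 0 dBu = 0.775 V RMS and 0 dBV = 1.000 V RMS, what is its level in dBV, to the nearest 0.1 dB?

dBV = 20·log₁₀(V / 1.000 V).
20·log₁₀(0.0116/1.000) = -38.7 dBV.

-38.7 dBV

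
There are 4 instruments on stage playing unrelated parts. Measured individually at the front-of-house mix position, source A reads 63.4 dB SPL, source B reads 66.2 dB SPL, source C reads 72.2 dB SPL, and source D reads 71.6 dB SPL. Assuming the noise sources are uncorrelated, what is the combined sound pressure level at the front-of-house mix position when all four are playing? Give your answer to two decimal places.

Add the sources as powers (linear), then convert back to dB:
L_total = 10·log₁₀(10^(63.4/10) + 10^(66.2/10) + 10^(72.2/10) + 10^(71.6/10)) = 10·log₁₀(37410000) = 75.73 dB SPL.

75.73 dB SPL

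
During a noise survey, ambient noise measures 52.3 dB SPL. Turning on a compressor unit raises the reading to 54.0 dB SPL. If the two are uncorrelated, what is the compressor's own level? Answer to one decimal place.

Remove the background by subtracting linear intensities:
L_src = 10·log₁₀(10^(54.0/10) − 10^(52.3/10)) = 10·log₁₀(81360) = 49.1 dB SPL.

49.1 dB SPL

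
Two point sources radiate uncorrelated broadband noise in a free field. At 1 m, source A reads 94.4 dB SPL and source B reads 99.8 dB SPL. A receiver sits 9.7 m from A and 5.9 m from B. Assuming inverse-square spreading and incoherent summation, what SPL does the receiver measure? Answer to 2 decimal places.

84.82 dB SPL

At the listener: L_A = 94.4 − 20·log₁₀(9.7) = 74.665 dB; L_B = 99.8 − 20·log₁₀(5.9) = 84.383 dB.
Combined: 10·log₁₀(10^(74.665/10)+10^(84.383/10)) = 84.82 dB SPL.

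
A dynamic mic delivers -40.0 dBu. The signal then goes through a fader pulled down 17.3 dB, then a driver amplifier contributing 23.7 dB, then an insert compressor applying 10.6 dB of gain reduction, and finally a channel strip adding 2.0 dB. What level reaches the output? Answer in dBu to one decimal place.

Cascaded gains and losses add directly in dB.
-40.0 − 17.3 + 23.7 − 10.6 + 2.0 = -42.2 dBu.

-42.2 dBu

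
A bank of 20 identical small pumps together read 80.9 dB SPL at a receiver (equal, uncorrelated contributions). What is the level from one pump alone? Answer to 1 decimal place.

20 equal incoherent sources add 10·log₁₀(20) = 13.01 dB over one source.
L_one = 80.9 − 13.01 = 67.9 dB SPL.

67.9 dB SPL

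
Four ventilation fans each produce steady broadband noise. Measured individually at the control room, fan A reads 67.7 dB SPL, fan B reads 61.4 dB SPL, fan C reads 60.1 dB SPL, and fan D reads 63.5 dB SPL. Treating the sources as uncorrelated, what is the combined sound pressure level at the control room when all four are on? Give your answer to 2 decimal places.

70.22 dB SPL

Uncorrelated sources add in intensity (power), not in dB.
L_total = 10·log₁₀(10^(67.7/10) + 10^(61.4/10) + 10^(60.1/10) + 10^(63.5/10)) = 10·log₁₀(10530000) = 70.22 dB SPL.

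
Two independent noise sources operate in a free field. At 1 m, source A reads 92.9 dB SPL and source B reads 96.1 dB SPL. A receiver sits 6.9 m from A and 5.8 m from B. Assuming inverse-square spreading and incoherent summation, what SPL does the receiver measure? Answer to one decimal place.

At the listener: L_A = 92.9 − 20·log₁₀(6.9) = 76.12 dB; L_B = 96.1 − 20·log₁₀(5.8) = 80.83 dB.
Combined: 10·log₁₀(10^(76.12/10)+10^(80.83/10)) = 82.1 dB SPL.

82.1 dB SPL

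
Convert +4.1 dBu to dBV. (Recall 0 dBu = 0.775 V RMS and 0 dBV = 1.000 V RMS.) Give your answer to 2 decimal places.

The offset between the scales is 20·log₁₀(0.775/1.000) = −2.214 dB.
So dBV = +4.1 − 2.214 = +1.89 dBV.

+1.89 dBV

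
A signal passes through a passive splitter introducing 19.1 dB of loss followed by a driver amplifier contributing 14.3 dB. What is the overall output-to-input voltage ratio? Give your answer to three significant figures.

0.575

Net gain = (−19.1) + 14.3 = -4.8 dB.
Voltage ratio = 10^(-4.8/20) = 0.575.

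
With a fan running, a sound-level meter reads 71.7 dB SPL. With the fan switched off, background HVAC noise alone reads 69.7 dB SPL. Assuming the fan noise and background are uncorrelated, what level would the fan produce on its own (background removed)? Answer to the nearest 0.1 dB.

67.4 dB SPL

Subtract intensities: L_src = 10·log₁₀(10^(L_total/10) − 10^(L_bg/10)).
L_src = 10·log₁₀(10^(71.7/10) − 10^(69.7/10)) = 10·log₁₀(5459000) = 67.4 dB SPL.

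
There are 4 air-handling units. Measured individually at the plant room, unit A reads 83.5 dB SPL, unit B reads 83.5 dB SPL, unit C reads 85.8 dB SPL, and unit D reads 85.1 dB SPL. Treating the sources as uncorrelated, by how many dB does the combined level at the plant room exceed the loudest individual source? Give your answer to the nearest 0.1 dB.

4.8 dB

Uncorrelated sources add in intensity (power), not in dB.
L_total = 10·log₁₀(10^(83.5/10) + 10^(83.5/10) + 10^(85.8/10) + 10^(85.1/10)) = 90.61 dB SPL.
Excess over the loudest (85.8 dB): 90.61 − 85.8 = 4.8 dB.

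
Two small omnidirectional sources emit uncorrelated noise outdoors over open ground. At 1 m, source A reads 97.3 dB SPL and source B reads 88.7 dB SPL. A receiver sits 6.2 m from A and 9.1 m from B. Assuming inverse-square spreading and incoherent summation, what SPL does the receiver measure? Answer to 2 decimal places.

At the listener: L_A = 97.3 − 20·log₁₀(6.2) = 81.452 dB; L_B = 88.7 − 20·log₁₀(9.1) = 69.519 dB.
Combined: 10·log₁₀(10^(81.452/10)+10^(69.519/10)) = 81.72 dB SPL.

81.72 dB SPL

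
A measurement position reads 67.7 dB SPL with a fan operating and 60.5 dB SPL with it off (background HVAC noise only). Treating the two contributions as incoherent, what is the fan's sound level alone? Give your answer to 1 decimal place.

66.8 dB SPL

Background correction is a power subtraction:
L_src = 10·log₁₀(10^(67.7/10) − 10^(60.5/10)) = 10·log₁₀(4766000) = 66.8 dB SPL.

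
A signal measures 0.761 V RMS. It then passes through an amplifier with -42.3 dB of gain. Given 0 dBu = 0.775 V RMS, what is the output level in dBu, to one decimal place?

Input level: 20·log₁₀(0.761/0.775) = -0.16 dBu.
Output: -0.16 − 42.3 = -42.5 dBu.

-42.5 dBu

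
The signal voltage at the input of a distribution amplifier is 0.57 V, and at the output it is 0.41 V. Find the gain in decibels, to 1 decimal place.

-2.9 dB

For a voltage ratio, dB = 20·log₁₀(V₂/V₁).
20·log₁₀(0.41/0.57) = 20·log₁₀(0.7193) = -2.9 dB.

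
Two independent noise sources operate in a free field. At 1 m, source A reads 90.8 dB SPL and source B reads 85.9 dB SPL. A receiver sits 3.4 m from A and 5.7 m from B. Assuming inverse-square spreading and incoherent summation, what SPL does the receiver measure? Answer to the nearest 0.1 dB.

At the listener: L_A = 90.8 − 20·log₁₀(3.4) = 80.17 dB; L_B = 85.9 − 20·log₁₀(5.7) = 70.78 dB.
Combined: 10·log₁₀(10^(80.17/10)+10^(70.78/10)) = 80.6 dB SPL.

80.6 dB SPL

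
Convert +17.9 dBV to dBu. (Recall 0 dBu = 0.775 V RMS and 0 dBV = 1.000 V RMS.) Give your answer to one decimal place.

+20.1 dBu

The offset between the scales is 20·log₁₀(0.775/1.000) = −2.214 dB.
So dBu = +17.9 + 2.214 = +20.1 dBu.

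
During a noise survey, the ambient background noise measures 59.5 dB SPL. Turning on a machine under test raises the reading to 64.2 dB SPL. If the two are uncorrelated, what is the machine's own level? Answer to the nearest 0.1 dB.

Remove the background by subtracting linear intensities:
L_src = 10·log₁₀(10^(64.2/10) − 10^(59.5/10)) = 10·log₁₀(1739000) = 62.4 dB SPL.

62.4 dB SPL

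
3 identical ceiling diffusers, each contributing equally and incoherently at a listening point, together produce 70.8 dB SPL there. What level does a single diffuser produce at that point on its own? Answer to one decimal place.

66.0 dB SPL

3 equal incoherent sources add 10·log₁₀(3) = 4.77 dB over one source.
L_one = 70.8 − 4.77 = 66.0 dB SPL.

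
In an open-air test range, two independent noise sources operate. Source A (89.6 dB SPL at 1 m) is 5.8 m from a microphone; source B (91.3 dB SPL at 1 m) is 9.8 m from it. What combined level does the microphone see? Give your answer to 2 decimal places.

At the listener: L_A = 89.6 − 20·log₁₀(5.8) = 74.331 dB; L_B = 91.3 − 20·log₁₀(9.8) = 71.475 dB.
Combined: 10·log₁₀(10^(74.331/10)+10^(71.475/10)) = 76.14 dB SPL.

76.14 dB SPL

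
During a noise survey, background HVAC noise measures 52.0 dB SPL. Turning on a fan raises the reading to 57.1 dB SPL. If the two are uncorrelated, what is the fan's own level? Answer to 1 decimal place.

55.5 dB SPL

Background correction is a power subtraction:
L_src = 10·log₁₀(10^(57.1/10) − 10^(52.0/10)) = 10·log₁₀(354400) = 55.5 dB SPL.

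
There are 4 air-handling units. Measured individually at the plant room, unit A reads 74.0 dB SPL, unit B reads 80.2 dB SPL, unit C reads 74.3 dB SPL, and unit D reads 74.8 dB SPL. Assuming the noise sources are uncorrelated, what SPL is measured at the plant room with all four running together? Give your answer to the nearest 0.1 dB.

Uncorrelated sources add in intensity (power), not in dB.
L_total = 10·log₁₀(10^(74.0/10) + 10^(80.2/10) + 10^(74.3/10) + 10^(74.8/10)) = 10·log₁₀(186900000) = 82.7 dB SPL.

82.7 dB SPL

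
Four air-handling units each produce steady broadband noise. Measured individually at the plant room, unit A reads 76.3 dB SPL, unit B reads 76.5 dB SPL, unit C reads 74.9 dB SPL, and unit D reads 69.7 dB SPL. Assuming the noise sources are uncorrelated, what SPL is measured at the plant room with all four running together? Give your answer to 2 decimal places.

81.06 dB SPL

Incoherent sources sum as intensities:
L_total = 10·log₁₀(10^(76.3/10) + 10^(76.5/10) + 10^(74.9/10) + 10^(69.7/10)) = 10·log₁₀(127600000) = 81.06 dB SPL.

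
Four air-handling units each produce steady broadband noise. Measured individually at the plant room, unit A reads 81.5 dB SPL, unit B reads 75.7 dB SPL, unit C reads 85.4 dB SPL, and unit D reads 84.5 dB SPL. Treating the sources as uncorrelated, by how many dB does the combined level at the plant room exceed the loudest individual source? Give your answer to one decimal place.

3.7 dB

Add the sources as powers (linear), then convert back to dB:
L_total = 10·log₁₀(10^(81.5/10) + 10^(75.7/10) + 10^(85.4/10) + 10^(84.5/10)) = 89.07 dB SPL.
Excess over the loudest (85.4 dB): 89.07 − 85.4 = 3.7 dB.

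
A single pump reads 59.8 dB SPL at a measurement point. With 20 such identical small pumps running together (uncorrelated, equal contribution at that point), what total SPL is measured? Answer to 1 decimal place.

20 equal incoherent sources raise the level by 10·log₁₀(20) = 13.01 dB.
L_total = 59.8 + 13.01 = 72.8 dB SPL.

72.8 dB SPL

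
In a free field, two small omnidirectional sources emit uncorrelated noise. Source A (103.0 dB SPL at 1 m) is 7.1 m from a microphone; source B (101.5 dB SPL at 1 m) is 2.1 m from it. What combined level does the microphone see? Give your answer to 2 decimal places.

At the listener: L_A = 103.0 − 20·log₁₀(7.1) = 85.975 dB; L_B = 101.5 − 20·log₁₀(2.1) = 95.056 dB.
Combined: 10·log₁₀(10^(85.975/10)+10^(95.056/10)) = 95.56 dB SPL.

95.56 dB SPL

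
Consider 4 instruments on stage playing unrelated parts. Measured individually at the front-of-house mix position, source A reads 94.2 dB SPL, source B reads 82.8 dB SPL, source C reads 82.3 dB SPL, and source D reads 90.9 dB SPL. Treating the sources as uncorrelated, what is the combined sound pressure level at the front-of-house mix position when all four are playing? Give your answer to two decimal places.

96.25 dB SPL

Uncorrelated sources add in intensity (power), not in dB.
L_total = 10·log₁₀(10^(94.2/10) + 10^(82.8/10) + 10^(82.3/10) + 10^(90.9/10)) = 10·log₁₀(4221000000) = 96.25 dB SPL.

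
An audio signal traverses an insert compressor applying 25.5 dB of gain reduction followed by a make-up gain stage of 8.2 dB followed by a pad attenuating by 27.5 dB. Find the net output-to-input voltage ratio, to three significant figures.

0.00575

Net gain = (−25.5) + 8.2 + (−27.5) = -44.8 dB.
Voltage ratio = 10^(-44.8/20) = 0.00575.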